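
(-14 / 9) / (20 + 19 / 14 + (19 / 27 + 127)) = -588 / 56345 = -0.01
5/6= 0.83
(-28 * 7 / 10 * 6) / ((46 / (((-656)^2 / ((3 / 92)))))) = -168691712 / 5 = -33738342.40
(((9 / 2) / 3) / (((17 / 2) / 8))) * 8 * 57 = 643.76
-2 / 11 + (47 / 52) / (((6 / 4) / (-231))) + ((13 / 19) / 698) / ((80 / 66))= -10572670293 / 75858640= -139.37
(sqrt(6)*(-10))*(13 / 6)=-65*sqrt(6) / 3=-53.07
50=50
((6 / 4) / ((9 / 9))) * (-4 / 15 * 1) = -2 / 5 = -0.40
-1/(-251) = 1/251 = 0.00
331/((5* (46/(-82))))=-13571/115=-118.01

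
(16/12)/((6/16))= 32/9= 3.56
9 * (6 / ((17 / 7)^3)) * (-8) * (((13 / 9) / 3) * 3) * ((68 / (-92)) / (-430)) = -107016 / 1429105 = -0.07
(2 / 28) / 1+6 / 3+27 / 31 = 1277 / 434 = 2.94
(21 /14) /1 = 1.50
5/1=5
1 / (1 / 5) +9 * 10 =95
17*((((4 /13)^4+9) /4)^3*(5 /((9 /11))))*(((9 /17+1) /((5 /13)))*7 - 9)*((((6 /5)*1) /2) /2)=60001027760568064775 /8946464687032704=6706.67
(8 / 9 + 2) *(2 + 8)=260 / 9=28.89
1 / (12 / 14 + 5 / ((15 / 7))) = 21 / 67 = 0.31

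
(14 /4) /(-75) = -7 /150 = -0.05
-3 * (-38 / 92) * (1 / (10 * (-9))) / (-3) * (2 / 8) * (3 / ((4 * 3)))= 19 / 66240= 0.00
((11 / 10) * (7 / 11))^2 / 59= 49 / 5900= 0.01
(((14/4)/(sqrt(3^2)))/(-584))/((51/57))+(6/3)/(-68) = -1885/59568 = -0.03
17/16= 1.06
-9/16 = -0.56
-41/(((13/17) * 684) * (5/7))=-4879/44460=-0.11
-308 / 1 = -308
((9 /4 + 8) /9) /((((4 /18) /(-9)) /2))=-369 /4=-92.25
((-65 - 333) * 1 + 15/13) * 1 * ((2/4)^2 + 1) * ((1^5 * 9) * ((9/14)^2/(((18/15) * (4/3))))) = -13431825/11648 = -1153.14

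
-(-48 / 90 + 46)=-682 / 15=-45.47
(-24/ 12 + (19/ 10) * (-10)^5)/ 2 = -95001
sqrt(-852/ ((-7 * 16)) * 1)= sqrt(1491)/ 14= 2.76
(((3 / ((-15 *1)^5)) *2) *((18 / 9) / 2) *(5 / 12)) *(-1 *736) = 368 / 151875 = 0.00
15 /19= 0.79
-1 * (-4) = 4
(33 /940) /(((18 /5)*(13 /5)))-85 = -85.00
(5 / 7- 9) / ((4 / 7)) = -29 / 2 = -14.50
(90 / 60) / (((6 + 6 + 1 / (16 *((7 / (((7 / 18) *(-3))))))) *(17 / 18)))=2592 / 19567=0.13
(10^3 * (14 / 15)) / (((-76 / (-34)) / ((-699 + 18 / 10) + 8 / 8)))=-16569560 / 57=-290694.04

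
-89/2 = -44.50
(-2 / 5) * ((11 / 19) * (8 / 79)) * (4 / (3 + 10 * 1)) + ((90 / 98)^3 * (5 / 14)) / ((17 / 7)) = 41637006661 / 390266439290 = 0.11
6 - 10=-4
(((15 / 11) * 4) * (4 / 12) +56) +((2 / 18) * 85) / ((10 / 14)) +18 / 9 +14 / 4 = 15155 / 198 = 76.54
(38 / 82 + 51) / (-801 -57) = -1055 / 17589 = -0.06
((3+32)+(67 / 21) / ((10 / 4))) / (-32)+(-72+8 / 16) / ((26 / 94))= -872369 / 3360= -259.63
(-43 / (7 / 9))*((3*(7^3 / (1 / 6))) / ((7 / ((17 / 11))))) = -828954 / 11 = -75359.45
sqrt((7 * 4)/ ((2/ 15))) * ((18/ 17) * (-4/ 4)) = -15.34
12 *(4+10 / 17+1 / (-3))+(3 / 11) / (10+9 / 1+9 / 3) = 210107 / 4114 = 51.07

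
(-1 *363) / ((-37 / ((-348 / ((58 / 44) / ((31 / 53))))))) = -2970792 / 1961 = -1514.94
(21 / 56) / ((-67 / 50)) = -75 / 268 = -0.28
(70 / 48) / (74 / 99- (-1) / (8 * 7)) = 8085 / 4243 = 1.91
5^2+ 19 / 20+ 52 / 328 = 21409 / 820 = 26.11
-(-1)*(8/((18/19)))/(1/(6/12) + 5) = 76/63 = 1.21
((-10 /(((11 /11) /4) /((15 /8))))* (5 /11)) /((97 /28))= -10500 /1067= -9.84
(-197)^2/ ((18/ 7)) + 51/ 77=20918969/ 1386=15093.05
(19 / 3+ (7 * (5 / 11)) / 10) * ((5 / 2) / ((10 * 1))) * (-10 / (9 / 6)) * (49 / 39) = -107555 / 7722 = -13.93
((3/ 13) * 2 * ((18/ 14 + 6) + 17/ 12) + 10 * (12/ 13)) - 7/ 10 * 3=11.15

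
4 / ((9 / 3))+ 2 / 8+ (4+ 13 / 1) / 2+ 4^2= 313 / 12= 26.08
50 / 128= 25 / 64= 0.39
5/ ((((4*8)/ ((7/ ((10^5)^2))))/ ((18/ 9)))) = 7/ 32000000000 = 0.00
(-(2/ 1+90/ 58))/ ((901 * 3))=-103/ 78387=-0.00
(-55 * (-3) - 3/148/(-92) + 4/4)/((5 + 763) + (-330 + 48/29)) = 0.38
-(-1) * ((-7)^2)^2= 2401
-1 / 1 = -1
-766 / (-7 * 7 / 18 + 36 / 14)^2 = -12161016 / 361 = -33687.02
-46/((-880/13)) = 0.68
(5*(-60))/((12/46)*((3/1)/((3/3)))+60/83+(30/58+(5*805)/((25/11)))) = -4152075/24539078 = -0.17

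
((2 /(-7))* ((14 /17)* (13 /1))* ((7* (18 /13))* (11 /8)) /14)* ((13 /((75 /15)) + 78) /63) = -4433 /1190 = -3.73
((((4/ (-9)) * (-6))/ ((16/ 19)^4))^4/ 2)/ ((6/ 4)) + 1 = 264.57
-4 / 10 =-2 / 5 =-0.40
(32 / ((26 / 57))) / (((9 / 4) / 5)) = 6080 / 39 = 155.90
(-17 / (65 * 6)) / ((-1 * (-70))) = -17 / 27300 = -0.00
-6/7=-0.86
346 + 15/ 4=1399/ 4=349.75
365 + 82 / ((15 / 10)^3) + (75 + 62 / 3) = 484.96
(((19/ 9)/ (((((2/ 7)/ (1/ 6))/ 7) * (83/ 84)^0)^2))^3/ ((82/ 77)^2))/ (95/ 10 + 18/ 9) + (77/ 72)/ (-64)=562880966187074227/ 168321870913536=3344.08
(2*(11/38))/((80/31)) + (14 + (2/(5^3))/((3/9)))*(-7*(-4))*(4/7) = 8549709/38000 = 224.99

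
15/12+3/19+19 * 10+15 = 15687/76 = 206.41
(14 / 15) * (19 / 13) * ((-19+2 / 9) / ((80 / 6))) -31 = -29629 / 900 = -32.92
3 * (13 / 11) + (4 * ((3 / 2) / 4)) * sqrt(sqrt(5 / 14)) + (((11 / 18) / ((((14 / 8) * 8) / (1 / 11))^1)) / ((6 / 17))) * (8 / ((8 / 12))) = 3 * 14^(3 / 4) * 5^(1 / 4) / 28 + 5101 / 1386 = 4.84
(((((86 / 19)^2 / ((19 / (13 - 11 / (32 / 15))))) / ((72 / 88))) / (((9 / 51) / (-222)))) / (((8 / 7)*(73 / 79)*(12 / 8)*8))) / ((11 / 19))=-1772.49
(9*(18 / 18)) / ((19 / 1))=9 / 19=0.47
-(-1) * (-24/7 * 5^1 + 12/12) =-113/7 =-16.14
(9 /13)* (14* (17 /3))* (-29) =-20706 /13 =-1592.77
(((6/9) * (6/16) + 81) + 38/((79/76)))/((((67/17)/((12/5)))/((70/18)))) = 1476671/5293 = 278.99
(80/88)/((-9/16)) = -160/99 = -1.62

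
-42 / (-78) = 7 / 13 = 0.54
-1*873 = -873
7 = 7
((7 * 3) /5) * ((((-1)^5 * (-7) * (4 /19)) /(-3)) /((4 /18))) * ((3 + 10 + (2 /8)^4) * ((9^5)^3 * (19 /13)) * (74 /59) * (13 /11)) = -11183860730350942763157 /207680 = -53851409525957929.33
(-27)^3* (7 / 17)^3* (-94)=634619286 / 4913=129171.44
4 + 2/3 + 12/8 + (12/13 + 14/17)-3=4.91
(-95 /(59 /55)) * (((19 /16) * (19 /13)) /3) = -1886225 /36816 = -51.23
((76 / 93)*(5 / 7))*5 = 1900 / 651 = 2.92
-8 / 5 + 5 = 17 / 5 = 3.40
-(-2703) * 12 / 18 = 1802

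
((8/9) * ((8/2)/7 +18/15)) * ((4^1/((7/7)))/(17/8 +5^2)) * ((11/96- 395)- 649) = -1603408/6615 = -242.39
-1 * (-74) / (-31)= -74 / 31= -2.39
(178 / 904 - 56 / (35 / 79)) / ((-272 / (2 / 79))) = 285219 / 24281440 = 0.01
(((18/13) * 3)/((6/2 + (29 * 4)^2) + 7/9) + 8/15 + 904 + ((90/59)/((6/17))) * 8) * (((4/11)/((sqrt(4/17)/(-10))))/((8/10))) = -3272076552595 * sqrt(17)/1533061959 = -8800.11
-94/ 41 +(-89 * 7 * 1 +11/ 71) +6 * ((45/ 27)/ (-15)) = -625.80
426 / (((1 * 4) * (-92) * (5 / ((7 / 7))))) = -213 / 920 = -0.23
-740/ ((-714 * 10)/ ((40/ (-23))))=-1480/ 8211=-0.18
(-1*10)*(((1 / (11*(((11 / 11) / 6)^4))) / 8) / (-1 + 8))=-1620 / 77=-21.04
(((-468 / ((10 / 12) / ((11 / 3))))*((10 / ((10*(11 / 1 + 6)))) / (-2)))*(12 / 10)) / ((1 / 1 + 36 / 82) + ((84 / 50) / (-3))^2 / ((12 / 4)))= 47.08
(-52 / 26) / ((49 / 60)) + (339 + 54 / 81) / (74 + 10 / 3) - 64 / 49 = 7243 / 11368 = 0.64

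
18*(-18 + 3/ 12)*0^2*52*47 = 0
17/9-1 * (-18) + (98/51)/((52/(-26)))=2896/153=18.93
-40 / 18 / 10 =-2 / 9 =-0.22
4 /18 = 0.22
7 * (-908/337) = -6356/337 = -18.86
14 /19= 0.74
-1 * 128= -128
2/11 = 0.18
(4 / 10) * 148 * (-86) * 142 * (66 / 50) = -954294.53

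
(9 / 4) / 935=9 / 3740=0.00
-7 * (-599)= 4193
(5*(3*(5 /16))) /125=3 /80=0.04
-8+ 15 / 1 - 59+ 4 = -48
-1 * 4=-4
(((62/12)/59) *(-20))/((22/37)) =-5735/1947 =-2.95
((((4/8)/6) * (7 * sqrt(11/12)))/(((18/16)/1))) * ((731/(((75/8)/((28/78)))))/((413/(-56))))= -4584832 * sqrt(33)/13978575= -1.88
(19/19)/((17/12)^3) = 1728/4913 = 0.35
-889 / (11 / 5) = -4445 / 11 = -404.09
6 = 6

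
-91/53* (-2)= 3.43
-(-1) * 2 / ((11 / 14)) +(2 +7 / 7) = 5.55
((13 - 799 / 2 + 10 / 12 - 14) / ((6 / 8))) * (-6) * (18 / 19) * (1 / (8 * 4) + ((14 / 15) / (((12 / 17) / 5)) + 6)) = 4365559 / 114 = 38294.38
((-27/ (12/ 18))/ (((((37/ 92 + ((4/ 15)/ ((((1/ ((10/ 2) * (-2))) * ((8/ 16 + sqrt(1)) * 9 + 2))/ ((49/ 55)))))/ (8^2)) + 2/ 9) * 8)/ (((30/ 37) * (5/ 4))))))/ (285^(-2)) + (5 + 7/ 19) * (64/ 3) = -174123140612389/ 259918784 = -669913.65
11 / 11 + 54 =55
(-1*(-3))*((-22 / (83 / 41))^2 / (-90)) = -406802 / 103335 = -3.94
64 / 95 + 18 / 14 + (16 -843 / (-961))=12037818 / 639065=18.84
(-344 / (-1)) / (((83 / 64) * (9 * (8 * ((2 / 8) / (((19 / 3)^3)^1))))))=75503872 / 20169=3743.56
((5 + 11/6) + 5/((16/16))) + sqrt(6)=14.28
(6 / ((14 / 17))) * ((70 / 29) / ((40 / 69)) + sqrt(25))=54213 / 812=66.76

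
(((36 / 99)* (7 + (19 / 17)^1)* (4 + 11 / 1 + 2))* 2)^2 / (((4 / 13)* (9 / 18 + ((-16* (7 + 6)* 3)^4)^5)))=7922304 / 19386845961737862706523643587350781267817011573594618069113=0.00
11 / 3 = 3.67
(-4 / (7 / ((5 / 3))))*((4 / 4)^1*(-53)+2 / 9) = 9500 / 189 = 50.26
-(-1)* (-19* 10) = -190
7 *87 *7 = 4263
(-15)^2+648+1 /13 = 11350 /13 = 873.08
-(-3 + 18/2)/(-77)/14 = 3/539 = 0.01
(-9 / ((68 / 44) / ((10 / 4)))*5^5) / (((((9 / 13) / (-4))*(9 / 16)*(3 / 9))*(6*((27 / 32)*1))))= 1144000000 / 4131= 276930.53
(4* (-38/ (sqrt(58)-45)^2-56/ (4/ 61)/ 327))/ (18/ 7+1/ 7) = -13320341456/ 3434092851-720* sqrt(58)/ 552727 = -3.89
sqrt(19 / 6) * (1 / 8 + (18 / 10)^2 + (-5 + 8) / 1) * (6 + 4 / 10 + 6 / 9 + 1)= 154033 * sqrt(114) / 18000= 91.37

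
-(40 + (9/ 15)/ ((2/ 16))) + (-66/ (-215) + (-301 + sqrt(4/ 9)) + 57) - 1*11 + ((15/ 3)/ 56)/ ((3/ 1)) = -3597511/ 12040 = -298.80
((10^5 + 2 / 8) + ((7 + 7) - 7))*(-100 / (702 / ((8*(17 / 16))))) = -56670775 / 468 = -121091.40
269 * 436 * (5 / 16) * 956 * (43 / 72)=1506659585 / 72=20925827.57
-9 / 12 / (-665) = 3 / 2660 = 0.00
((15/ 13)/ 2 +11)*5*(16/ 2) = 6020/ 13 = 463.08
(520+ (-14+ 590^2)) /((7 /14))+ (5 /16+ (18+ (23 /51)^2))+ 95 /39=697232.95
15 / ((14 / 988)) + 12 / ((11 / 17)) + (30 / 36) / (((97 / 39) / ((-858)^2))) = 1850295396 / 7469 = 247730.00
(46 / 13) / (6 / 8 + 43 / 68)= 1564 / 611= 2.56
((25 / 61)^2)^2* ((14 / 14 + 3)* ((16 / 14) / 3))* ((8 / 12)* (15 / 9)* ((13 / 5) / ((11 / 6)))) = 650000000 / 9595167813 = 0.07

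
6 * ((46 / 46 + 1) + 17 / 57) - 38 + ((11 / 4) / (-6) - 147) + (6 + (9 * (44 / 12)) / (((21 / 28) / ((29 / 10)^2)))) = 2329831 / 11400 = 204.37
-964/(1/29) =-27956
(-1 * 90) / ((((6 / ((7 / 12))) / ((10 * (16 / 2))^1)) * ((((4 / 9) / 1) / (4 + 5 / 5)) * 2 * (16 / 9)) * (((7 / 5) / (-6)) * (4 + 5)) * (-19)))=-16875 / 304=-55.51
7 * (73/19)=511/19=26.89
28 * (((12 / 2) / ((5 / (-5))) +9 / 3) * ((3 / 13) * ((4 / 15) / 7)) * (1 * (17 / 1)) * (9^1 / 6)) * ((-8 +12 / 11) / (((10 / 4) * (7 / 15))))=111.52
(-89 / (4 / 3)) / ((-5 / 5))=267 / 4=66.75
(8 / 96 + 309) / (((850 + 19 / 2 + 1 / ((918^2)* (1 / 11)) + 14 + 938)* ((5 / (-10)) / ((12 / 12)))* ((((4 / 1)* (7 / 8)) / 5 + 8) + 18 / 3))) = -1736479620 / 74803132313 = -0.02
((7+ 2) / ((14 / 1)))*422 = 1899 / 7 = 271.29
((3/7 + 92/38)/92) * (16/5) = 1516/15295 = 0.10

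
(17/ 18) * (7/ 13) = 119/ 234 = 0.51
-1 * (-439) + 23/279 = 122504/279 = 439.08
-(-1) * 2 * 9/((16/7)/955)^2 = 402203025/128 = 3142211.13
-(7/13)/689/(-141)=7/1262937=0.00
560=560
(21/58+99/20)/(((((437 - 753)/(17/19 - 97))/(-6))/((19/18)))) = -11869/1160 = -10.23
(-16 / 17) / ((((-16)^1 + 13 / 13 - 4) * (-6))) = -0.01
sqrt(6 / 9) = 0.82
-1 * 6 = -6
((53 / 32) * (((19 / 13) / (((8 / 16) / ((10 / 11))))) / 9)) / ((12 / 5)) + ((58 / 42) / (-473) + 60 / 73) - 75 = -18257637623 / 246800736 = -73.98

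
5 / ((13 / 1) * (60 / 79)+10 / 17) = 1343 / 2810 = 0.48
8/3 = 2.67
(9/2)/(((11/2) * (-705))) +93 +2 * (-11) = 183532/2585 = 71.00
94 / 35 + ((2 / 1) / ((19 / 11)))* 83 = 98.79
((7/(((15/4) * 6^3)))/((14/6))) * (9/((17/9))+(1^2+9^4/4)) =6.10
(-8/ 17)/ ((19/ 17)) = -8/ 19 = -0.42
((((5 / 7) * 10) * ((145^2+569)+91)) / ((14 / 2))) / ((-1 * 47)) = -1084250 / 2303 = -470.80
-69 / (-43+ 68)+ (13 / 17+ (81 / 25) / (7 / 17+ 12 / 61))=3.33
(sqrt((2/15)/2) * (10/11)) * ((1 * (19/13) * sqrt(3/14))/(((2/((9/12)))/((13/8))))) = 57 * sqrt(70)/4928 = 0.10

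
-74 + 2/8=-73.75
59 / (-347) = -59 / 347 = -0.17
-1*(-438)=438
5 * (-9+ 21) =60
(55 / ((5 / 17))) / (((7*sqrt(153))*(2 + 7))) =11*sqrt(17) / 189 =0.24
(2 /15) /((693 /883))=1766 /10395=0.17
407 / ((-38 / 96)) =-1028.21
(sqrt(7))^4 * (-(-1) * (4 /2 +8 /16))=245 /2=122.50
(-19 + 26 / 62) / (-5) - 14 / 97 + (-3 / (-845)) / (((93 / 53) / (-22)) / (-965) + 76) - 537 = -115906021619116171 / 217285159617695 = -533.43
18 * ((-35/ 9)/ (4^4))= -35/ 128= -0.27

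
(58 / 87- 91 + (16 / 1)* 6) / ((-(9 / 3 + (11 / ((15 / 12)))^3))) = -0.01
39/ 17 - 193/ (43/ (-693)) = 2275410/ 731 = 3112.74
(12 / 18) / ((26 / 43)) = 43 / 39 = 1.10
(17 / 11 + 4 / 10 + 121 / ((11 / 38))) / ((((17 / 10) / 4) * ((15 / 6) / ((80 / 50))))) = 2956416 / 4675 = 632.39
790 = 790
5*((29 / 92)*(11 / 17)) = 1595 / 1564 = 1.02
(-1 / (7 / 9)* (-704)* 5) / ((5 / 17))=107712 / 7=15387.43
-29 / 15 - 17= -284 / 15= -18.93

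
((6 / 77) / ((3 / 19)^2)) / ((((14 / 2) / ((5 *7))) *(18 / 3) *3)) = 1805 / 2079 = 0.87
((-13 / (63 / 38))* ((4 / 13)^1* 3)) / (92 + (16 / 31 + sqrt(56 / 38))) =-21397192 / 273448259 + 73036* sqrt(133) / 820344777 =-0.08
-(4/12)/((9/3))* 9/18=-1/18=-0.06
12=12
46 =46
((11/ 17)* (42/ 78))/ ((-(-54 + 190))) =-77/ 30056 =-0.00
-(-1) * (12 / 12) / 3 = 0.33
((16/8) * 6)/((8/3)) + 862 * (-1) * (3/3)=-857.50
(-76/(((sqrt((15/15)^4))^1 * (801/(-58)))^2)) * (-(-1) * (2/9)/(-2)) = 255664/5774409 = 0.04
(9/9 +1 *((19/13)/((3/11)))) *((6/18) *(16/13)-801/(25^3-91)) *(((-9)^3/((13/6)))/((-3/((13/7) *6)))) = 2910148560/1020929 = 2850.49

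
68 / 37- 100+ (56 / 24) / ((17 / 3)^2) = -98.09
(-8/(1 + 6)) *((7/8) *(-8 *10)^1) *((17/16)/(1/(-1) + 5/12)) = -1020/7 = -145.71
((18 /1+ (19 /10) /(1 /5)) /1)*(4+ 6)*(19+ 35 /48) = 5425.52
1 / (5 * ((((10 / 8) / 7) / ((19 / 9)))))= 532 / 225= 2.36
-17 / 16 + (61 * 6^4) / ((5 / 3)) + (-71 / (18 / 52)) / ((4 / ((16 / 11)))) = 375074977 / 7920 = 47357.95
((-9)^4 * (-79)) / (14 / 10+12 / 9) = -7774785 / 41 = -189628.90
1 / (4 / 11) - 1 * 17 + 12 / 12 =-53 / 4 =-13.25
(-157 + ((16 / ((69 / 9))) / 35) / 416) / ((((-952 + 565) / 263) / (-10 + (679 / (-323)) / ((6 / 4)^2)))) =-597175910131 / 511879095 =-1166.63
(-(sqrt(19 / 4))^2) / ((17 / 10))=-95 / 34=-2.79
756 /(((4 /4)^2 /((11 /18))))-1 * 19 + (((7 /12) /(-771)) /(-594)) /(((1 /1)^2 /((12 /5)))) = 1014412417 /2289870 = 443.00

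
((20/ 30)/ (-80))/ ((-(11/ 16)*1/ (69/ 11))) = 46/ 605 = 0.08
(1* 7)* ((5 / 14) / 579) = 5 / 1158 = 0.00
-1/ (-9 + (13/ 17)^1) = 17/ 140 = 0.12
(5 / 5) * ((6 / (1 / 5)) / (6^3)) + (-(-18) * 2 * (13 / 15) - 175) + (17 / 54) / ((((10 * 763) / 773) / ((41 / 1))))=-5865247 / 41202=-142.35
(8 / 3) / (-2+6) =2 / 3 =0.67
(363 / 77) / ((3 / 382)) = 4202 / 7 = 600.29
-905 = -905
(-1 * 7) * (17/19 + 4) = -651/19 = -34.26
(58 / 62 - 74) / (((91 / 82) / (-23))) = 4271790 / 2821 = 1514.28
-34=-34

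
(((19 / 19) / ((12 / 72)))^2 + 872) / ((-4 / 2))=-454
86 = 86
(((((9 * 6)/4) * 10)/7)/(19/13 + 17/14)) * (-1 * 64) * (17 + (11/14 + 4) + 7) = -45264960/3409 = -13278.08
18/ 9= 2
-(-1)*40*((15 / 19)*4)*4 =9600 / 19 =505.26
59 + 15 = 74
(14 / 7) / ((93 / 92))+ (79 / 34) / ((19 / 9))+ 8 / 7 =1775533 / 420546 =4.22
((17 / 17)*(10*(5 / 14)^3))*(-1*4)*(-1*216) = 135000 / 343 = 393.59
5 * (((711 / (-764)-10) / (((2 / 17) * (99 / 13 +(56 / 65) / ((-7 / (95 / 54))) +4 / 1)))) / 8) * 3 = -747456255 / 48908224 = -15.28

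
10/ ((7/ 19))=190/ 7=27.14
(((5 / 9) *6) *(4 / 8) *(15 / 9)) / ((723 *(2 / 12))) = 50 / 2169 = 0.02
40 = 40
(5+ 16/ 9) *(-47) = -318.56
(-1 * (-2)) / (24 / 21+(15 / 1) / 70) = 28 / 19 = 1.47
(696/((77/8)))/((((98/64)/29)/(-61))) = -83539.18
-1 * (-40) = 40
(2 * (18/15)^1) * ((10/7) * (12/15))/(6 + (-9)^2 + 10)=96/3395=0.03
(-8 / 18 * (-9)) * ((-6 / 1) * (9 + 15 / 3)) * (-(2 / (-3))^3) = -896 / 9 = -99.56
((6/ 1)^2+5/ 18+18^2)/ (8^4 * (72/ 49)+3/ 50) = 0.06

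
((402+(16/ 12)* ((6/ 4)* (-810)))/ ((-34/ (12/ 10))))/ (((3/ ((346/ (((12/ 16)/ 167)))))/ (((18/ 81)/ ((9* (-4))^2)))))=11729746/ 61965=189.30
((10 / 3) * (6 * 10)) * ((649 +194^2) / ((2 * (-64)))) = -957125 / 16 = -59820.31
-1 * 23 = -23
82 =82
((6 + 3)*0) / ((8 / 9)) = 0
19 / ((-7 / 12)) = -228 / 7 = -32.57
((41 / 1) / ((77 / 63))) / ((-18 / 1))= -41 / 22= -1.86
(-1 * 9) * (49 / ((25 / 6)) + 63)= -672.84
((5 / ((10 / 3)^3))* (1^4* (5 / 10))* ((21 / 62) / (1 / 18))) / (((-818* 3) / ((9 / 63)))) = -243 / 10143200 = -0.00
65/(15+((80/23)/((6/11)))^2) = 61893/53003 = 1.17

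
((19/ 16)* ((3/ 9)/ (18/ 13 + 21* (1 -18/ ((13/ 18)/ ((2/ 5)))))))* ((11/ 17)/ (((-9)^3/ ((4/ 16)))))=13585/ 28917528768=0.00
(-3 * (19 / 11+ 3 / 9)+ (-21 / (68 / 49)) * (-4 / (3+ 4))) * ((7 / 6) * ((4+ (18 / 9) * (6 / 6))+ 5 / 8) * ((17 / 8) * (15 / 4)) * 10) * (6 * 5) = 64136625 / 1408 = 45551.58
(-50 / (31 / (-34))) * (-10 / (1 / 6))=-102000 / 31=-3290.32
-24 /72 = -1 /3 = -0.33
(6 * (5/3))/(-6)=-5/3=-1.67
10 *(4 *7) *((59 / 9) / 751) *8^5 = 541327360 / 6759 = 80089.86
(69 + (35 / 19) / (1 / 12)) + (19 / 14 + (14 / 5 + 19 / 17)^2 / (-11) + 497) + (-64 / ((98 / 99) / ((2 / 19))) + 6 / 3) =86312473407 / 147982450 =583.26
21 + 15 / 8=183 / 8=22.88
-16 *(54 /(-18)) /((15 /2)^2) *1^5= 0.85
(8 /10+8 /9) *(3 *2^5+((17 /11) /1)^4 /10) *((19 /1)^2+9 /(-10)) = 967368099139 /16471125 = 58731.15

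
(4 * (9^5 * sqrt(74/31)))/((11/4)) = 944784 * sqrt(2294)/341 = 132701.20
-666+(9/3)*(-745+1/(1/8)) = -2877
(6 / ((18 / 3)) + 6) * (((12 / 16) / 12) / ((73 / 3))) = 21 / 1168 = 0.02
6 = 6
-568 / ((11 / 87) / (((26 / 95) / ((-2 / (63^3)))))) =153715017.39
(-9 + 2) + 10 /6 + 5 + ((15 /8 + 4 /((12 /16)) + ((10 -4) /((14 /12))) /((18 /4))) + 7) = 841 /56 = 15.02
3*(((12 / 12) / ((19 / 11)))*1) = 33 / 19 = 1.74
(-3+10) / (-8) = -7 / 8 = -0.88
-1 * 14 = -14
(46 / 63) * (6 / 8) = 23 / 42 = 0.55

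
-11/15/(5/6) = -22/25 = -0.88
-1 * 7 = -7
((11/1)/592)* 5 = 55/592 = 0.09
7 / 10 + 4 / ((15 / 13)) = 25 / 6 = 4.17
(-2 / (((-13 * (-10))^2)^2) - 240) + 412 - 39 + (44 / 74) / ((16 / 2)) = 703136118713 / 5283785000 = 133.07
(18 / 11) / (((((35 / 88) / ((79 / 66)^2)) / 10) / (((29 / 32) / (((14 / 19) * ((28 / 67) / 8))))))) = 230398997 / 166012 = 1387.85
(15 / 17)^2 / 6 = 75 / 578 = 0.13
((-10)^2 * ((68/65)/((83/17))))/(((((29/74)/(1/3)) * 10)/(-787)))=-134646256/93873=-1434.34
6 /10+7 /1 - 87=-397 /5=-79.40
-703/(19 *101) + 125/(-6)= -12847/606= -21.20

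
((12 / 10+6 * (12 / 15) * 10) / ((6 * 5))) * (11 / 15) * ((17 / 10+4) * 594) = 2544993 / 625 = 4071.99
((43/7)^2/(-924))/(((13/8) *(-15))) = 3698/2207205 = 0.00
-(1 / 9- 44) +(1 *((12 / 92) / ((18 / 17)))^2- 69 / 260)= 1500516 / 34385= 43.64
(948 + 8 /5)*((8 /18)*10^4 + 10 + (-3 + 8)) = 38112196 /9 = 4234688.44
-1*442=-442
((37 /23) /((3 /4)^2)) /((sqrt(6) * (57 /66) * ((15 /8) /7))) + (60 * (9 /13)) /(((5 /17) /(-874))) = -1604664 /13 + 364672 * sqrt(6) /176985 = -123430.65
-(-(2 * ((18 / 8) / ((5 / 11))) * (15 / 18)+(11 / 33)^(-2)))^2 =-4761 / 16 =-297.56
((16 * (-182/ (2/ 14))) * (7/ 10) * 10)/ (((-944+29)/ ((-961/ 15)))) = -137123168/ 13725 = -9990.76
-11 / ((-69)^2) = -11 / 4761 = -0.00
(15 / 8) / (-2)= -15 / 16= -0.94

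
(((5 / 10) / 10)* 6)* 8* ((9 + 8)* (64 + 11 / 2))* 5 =14178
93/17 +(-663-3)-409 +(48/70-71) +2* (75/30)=-675232/595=-1134.84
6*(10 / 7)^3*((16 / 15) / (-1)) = -6400 / 343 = -18.66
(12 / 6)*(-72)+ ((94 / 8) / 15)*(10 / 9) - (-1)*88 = -55.13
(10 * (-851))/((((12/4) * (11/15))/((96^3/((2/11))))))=-18822758400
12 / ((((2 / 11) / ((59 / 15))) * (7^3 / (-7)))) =-1298 / 245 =-5.30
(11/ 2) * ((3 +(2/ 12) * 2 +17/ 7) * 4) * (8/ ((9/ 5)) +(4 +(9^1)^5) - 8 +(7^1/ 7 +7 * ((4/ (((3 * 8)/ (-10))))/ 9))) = 7485182.49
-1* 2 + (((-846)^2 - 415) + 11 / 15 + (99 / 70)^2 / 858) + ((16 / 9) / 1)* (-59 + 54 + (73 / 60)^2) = 7381399520801 / 10319400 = 715293.48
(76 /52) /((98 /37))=703 /1274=0.55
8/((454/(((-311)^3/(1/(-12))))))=1443851088/227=6360577.48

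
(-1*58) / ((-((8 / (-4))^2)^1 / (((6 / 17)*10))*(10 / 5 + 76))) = 145 / 221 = 0.66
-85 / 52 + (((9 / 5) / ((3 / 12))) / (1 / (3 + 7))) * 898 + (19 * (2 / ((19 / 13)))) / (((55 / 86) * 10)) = 924615561 / 14300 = 64658.43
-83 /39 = -2.13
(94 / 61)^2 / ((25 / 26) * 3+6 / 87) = 6662344 / 8286667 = 0.80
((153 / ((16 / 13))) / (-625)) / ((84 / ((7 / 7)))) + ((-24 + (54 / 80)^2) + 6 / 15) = -101267 / 4375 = -23.15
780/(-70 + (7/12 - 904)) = -0.80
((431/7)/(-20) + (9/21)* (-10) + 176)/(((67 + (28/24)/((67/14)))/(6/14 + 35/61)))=507758763/201996620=2.51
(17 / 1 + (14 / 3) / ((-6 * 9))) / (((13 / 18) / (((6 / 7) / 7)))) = 5480 / 1911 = 2.87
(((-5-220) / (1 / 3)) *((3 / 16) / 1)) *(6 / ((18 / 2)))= -675 / 8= -84.38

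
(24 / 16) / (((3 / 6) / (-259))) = -777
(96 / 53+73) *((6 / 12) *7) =261.84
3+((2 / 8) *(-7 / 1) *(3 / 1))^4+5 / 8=195409 / 256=763.32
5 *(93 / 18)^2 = 4805 / 36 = 133.47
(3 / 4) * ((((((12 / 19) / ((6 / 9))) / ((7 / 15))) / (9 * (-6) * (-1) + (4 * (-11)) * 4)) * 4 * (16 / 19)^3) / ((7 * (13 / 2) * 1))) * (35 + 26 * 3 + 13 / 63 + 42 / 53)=-140319866880 / 1878700628987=-0.07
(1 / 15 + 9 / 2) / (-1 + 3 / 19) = -5.42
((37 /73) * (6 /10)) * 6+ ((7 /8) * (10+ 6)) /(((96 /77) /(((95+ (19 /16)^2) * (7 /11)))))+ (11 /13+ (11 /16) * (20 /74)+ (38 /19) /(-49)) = 24374800715409 /35236597760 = 691.75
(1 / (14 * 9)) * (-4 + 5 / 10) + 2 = 71 / 36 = 1.97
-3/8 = -0.38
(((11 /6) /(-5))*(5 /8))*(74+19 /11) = -833 /48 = -17.35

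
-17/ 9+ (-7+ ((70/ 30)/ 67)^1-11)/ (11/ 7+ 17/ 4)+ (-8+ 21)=788776/ 98289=8.03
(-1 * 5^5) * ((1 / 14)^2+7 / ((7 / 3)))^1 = -1840625 / 196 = -9390.94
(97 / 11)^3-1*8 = 902025 / 1331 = 677.70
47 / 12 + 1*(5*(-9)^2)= 4907 / 12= 408.92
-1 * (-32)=32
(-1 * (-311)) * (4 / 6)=622 / 3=207.33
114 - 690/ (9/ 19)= -4028/ 3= -1342.67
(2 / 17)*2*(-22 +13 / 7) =-564 / 119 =-4.74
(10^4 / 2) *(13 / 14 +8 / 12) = 167500 / 21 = 7976.19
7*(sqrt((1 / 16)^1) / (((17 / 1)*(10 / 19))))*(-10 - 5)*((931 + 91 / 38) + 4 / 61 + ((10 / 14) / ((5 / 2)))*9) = -45564153 / 16592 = -2746.15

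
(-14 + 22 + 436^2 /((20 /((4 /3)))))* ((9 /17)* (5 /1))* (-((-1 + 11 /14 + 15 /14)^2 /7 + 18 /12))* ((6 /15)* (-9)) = 5654551032 /29155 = 193947.90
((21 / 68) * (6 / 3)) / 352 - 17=-203435 / 11968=-17.00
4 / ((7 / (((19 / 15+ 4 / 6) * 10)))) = 232 / 21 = 11.05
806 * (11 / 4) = 4433 / 2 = 2216.50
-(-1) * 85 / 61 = 85 / 61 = 1.39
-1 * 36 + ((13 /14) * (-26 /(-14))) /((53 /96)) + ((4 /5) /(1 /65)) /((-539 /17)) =-34.52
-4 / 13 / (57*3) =-4 / 2223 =-0.00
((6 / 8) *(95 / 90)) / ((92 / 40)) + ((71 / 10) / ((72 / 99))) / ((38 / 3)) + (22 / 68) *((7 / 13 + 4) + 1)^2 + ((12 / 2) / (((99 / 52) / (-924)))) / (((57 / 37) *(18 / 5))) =-2787973117301 / 5423764320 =-514.03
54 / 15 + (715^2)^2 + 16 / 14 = 261351000629.74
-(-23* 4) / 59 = 92 / 59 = 1.56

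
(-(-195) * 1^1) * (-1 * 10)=-1950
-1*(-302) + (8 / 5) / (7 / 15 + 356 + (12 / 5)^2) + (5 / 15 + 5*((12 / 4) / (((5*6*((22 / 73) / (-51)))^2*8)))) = 2284740222503 / 6311437440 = 362.00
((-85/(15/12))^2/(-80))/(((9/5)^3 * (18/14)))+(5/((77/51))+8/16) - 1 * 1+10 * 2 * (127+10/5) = 2601868883/1010394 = 2575.10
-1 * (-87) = 87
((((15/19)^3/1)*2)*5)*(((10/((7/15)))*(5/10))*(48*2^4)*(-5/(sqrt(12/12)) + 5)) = 0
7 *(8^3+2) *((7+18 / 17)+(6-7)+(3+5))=921088 / 17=54181.65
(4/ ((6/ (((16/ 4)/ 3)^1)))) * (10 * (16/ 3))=1280/ 27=47.41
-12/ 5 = -2.40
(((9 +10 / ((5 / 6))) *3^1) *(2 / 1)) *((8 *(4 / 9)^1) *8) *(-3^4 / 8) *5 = -181440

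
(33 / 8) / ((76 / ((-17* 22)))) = -6171 / 304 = -20.30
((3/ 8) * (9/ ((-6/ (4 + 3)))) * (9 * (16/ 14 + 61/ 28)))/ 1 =-7533/ 64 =-117.70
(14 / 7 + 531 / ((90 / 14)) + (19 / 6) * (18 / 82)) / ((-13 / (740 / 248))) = -1293927 / 66092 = -19.58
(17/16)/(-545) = -17/8720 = -0.00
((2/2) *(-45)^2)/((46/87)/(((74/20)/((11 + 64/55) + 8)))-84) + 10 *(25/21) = -787685725/60318888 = -13.06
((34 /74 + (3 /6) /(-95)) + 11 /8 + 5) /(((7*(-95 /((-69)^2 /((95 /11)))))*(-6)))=0.94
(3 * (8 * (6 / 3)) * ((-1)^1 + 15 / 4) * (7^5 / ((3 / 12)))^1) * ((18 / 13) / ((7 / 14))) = 319467456 / 13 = 24574419.69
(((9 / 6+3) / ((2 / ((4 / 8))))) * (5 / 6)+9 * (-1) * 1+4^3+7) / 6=1007 / 96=10.49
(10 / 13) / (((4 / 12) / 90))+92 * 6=9876 / 13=759.69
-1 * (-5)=5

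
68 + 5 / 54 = 3677 / 54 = 68.09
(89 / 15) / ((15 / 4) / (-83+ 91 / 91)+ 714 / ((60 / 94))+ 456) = 0.00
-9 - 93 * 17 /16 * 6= -4815 /8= -601.88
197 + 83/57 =11312/57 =198.46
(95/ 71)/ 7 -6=-2887/ 497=-5.81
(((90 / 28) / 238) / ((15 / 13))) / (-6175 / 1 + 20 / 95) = -247 / 130304524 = -0.00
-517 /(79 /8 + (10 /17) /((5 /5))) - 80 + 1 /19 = -3497465 /27037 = -129.36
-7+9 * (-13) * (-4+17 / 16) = 5387 / 16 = 336.69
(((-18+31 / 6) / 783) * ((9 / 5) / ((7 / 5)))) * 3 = -11 / 174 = -0.06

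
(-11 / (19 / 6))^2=4356 / 361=12.07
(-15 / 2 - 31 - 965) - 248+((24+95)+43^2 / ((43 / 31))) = 401 / 2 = 200.50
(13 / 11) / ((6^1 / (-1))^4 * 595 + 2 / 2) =1 / 652487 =0.00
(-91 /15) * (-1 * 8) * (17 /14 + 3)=3068 /15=204.53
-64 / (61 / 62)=-3968 / 61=-65.05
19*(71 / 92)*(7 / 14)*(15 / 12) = 6745 / 736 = 9.16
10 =10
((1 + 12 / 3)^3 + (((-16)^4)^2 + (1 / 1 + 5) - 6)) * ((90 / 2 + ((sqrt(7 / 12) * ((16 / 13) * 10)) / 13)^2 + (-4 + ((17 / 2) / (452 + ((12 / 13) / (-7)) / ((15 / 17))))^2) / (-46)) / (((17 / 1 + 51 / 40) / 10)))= 1087831839067354514612833578475 / 10148481147730748576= 107191590862.89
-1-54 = -55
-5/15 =-1/3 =-0.33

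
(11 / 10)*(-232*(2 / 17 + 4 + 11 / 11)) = -111012 / 85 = -1306.02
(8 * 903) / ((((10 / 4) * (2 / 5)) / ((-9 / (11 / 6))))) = -390096 / 11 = -35463.27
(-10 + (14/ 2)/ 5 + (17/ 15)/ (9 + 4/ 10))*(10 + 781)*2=-9457196/ 705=-13414.46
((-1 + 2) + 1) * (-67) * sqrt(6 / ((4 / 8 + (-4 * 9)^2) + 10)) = -4 * sqrt(871) / 13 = -9.08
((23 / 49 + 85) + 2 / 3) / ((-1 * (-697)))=12662 / 102459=0.12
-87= -87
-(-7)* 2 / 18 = 7 / 9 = 0.78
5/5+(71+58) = 130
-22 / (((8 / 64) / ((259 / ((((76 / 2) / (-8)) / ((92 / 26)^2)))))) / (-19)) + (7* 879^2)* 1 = 528211327 / 169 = 3125510.81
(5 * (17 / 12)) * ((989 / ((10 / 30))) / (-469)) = -84065 / 1876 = -44.81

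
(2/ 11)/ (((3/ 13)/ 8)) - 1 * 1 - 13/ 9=382/ 99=3.86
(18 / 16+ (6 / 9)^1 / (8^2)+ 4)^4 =59072816401 / 84934656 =695.51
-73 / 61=-1.20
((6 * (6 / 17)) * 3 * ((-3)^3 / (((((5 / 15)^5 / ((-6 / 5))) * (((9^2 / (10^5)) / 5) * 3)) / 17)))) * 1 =1749600000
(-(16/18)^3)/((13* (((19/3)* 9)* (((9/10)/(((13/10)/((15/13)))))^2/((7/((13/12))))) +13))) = -2422784/835421607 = -0.00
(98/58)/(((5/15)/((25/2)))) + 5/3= 11315/174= 65.03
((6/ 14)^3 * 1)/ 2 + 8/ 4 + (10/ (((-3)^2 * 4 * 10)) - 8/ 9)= 14549/ 12348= 1.18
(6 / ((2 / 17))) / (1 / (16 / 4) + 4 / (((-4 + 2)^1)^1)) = -204 / 7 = -29.14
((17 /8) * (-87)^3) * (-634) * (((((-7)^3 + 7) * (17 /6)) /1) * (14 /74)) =-5912088663222 /37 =-159786180087.08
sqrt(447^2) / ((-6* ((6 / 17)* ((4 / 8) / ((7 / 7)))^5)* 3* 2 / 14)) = -141848 / 9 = -15760.89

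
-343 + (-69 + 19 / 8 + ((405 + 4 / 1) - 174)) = -1397 / 8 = -174.62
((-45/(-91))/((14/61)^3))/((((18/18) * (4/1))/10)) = 51070725/499408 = 102.26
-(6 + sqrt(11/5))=-6 - sqrt(55)/5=-7.48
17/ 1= 17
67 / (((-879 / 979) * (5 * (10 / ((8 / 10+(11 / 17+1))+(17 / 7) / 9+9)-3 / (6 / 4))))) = 2057783596 / 158083755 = 13.02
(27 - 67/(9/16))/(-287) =829/2583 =0.32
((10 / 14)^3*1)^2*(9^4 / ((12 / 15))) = 512578125 / 470596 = 1089.21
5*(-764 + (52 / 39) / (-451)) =-3820.01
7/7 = 1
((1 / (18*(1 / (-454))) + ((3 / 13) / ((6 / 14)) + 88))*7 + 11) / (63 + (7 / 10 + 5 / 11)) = 5845730 / 825669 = 7.08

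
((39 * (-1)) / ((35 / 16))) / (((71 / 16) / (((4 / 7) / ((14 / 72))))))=-1437696 / 121765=-11.81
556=556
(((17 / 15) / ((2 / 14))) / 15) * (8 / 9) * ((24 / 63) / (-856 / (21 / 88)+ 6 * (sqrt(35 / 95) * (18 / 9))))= -681266432 / 13644880257825 - 13328 * sqrt(133) / 1516097806425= -0.00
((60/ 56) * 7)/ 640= 3/ 256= 0.01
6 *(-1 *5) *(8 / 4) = -60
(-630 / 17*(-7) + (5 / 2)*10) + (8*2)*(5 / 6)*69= 20475 / 17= 1204.41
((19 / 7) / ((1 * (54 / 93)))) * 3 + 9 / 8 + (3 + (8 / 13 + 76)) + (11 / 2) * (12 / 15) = 1082873 / 10920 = 99.16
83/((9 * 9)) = 83/81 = 1.02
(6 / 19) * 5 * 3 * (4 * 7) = 2520 / 19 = 132.63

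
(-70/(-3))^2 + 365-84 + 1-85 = 6673/9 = 741.44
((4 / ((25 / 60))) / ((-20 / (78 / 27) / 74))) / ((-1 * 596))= 1924 / 11175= 0.17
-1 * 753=-753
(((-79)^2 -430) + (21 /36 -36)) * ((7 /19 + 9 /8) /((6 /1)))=15732689 /10944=1437.56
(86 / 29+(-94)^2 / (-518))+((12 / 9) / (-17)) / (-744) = -1004066617 / 71249346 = -14.09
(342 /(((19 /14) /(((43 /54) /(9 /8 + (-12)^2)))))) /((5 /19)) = 2128 /405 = 5.25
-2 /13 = -0.15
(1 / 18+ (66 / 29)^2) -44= -586823 / 15138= -38.76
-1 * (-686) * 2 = 1372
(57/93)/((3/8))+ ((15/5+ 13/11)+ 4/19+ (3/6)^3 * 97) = 2822525/155496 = 18.15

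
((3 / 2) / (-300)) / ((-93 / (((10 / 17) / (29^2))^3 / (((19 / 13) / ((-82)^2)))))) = 437060 / 5163822446720991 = 0.00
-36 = -36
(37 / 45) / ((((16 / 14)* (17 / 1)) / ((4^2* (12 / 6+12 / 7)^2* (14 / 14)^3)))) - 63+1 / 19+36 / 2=-3622714 / 101745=-35.61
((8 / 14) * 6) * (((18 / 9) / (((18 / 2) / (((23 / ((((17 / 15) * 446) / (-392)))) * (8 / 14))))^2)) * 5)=1895936000 / 43115043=43.97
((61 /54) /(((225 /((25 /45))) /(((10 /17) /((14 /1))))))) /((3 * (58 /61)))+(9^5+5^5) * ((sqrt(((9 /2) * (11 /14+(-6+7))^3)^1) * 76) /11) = 3721 /90568044+63284250 * sqrt(7) /77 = 2174472.56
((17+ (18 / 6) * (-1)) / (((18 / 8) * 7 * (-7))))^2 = 64 / 3969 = 0.02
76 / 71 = 1.07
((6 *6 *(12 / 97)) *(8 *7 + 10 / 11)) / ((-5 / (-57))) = 15414624 / 5335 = 2889.34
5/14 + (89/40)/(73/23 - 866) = 281453/793800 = 0.35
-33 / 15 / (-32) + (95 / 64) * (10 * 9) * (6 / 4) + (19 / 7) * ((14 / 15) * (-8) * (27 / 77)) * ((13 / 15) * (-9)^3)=577850131 / 123200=4690.34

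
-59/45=-1.31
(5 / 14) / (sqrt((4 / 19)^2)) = 95 / 56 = 1.70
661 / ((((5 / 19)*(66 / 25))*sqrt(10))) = 12559*sqrt(10) / 132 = 300.87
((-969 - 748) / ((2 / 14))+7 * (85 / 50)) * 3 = -36021.30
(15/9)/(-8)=-5/24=-0.21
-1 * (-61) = 61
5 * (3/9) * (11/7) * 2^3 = 440/21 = 20.95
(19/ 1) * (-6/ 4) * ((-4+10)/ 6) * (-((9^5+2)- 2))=1682896.50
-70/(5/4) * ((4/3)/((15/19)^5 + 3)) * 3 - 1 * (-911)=863040377/1023459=843.26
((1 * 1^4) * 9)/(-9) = -1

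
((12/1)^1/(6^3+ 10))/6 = 0.01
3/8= 0.38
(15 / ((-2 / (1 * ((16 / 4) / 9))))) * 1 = -10 / 3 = -3.33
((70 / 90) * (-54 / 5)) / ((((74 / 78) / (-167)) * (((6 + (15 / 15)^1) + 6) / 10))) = 42084 / 37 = 1137.41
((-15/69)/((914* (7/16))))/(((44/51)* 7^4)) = -510/1943242147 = -0.00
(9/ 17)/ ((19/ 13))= 117/ 323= 0.36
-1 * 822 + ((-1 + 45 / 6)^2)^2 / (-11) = -173233 / 176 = -984.28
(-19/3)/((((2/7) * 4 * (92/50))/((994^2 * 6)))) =-821304925/46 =-17854454.89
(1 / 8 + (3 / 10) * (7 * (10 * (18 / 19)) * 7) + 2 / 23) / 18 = 162535 / 20976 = 7.75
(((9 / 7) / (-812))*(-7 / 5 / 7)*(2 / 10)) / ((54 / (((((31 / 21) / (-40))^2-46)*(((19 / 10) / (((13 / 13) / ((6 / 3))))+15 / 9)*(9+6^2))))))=-1330722199 / 100265760000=-0.01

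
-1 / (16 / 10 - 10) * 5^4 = 3125 / 42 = 74.40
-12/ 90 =-2/ 15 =-0.13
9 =9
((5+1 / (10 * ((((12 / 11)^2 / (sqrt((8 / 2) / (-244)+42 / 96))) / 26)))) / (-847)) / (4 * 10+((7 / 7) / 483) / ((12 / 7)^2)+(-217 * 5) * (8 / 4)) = 897 * sqrt(25071) / 180737767420+49680 / 17925631031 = 0.00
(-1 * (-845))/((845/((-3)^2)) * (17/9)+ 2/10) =342225/71906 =4.76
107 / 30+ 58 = 61.57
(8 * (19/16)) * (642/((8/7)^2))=298851/64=4669.55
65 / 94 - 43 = -3977 / 94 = -42.31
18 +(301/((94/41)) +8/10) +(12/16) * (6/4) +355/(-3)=185437/5640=32.88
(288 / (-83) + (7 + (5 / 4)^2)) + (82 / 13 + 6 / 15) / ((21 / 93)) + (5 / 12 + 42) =139968779 / 1812720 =77.21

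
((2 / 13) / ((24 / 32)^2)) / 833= 32 / 97461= 0.00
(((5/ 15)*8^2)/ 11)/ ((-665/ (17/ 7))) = -1088/ 153615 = -0.01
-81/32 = -2.53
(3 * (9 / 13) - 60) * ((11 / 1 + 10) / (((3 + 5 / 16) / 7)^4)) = -2488206163968 / 102576253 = -24257.14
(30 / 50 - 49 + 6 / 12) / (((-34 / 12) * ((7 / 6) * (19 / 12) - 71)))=-103464 / 423215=-0.24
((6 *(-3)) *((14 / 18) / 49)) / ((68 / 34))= -0.14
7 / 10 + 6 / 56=113 / 140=0.81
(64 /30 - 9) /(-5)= 103 /75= 1.37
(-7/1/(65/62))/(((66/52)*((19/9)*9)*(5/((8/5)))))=-6944/78375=-0.09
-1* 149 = -149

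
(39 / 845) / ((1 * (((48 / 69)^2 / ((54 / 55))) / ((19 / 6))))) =271377 / 915200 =0.30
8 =8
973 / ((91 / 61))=8479 / 13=652.23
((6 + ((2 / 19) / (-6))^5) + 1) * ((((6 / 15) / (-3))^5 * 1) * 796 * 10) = -214568201011712 / 91381981156875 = -2.35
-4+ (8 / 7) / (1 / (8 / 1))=36 / 7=5.14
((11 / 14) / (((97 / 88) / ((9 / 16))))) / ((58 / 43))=46827 / 157528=0.30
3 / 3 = 1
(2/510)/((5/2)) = 2/1275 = 0.00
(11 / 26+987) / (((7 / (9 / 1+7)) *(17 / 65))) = 1026920 / 119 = 8629.58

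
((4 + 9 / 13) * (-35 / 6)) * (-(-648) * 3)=-691740 / 13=-53210.77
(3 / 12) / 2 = 0.12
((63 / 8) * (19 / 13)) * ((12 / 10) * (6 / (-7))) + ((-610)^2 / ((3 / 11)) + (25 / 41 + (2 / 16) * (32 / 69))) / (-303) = -503092585363 / 111434310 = -4514.70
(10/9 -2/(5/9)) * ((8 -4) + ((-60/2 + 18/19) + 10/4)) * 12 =673.57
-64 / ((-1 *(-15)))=-64 / 15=-4.27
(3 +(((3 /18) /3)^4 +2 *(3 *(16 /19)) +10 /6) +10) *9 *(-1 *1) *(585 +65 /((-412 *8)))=-75833956503565 /730446336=-103818.66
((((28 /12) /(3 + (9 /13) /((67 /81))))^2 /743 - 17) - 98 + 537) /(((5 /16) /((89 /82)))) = 1122036992597978 /765540338247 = 1465.68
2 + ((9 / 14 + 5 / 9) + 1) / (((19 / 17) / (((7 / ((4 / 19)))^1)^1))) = 4853 / 72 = 67.40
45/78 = 15/26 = 0.58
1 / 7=0.14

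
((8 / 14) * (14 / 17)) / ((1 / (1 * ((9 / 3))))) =24 / 17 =1.41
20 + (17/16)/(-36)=11503/576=19.97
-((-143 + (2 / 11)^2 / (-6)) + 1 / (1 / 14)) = 129.01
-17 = -17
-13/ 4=-3.25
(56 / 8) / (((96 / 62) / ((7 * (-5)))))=-7595 / 48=-158.23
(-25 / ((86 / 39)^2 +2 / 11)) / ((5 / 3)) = -250965 / 84398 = -2.97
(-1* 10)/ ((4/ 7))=-35/ 2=-17.50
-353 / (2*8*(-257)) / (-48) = -353 / 197376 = -0.00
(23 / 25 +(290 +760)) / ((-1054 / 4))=-52546 / 13175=-3.99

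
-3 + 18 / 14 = -1.71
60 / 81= 20 / 27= 0.74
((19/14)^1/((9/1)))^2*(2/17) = 361/134946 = 0.00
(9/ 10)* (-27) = -243/ 10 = -24.30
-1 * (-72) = 72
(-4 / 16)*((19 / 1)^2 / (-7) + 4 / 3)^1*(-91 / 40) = -2743 / 96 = -28.57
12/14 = 6/7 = 0.86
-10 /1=-10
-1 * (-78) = 78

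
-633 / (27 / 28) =-5908 / 9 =-656.44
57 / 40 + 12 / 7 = 879 / 280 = 3.14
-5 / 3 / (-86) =0.02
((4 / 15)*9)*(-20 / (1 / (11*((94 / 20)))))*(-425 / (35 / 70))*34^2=2438420160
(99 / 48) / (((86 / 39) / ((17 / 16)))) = 21879 / 22016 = 0.99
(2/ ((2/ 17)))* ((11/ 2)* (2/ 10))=187/ 10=18.70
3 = 3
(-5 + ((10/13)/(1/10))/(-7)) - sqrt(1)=-646/91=-7.10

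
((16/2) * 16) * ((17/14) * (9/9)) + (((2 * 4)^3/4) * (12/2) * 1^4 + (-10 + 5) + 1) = 6436/7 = 919.43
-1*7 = -7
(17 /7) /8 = 17 /56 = 0.30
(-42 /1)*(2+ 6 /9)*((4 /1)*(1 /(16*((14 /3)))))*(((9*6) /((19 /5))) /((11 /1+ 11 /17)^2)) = -1445 /2299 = -0.63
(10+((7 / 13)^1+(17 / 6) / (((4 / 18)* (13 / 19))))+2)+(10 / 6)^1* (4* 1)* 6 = 3701 / 52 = 71.17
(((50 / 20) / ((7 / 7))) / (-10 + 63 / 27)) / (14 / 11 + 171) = -33 / 17434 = -0.00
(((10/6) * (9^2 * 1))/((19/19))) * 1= 135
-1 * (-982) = 982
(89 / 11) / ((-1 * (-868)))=89 / 9548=0.01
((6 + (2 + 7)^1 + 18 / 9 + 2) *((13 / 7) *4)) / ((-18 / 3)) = -494 / 21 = -23.52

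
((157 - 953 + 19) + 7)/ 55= -14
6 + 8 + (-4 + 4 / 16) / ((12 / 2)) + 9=179 / 8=22.38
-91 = -91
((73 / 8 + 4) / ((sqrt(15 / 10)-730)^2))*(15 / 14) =225 / (4*(1460-sqrt(6))^2) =0.00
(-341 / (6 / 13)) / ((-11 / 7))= 2821 / 6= 470.17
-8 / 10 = -4 / 5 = -0.80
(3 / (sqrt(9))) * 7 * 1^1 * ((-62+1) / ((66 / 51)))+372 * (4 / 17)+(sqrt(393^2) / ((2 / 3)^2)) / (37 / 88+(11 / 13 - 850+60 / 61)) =-316875348365 / 1301506162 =-243.47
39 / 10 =3.90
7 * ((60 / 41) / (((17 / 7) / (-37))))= -108780 / 697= -156.07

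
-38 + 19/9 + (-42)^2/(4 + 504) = -37052/1143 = -32.42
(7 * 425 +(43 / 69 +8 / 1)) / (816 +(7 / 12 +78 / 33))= 1294040 / 355189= 3.64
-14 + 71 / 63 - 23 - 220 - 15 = -17065 / 63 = -270.87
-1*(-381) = 381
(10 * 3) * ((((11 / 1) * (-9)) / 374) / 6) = -45 / 34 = -1.32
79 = 79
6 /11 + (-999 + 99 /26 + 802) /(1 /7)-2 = -387187 /286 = -1353.80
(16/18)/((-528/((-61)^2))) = -3721/594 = -6.26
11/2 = 5.50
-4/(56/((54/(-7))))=27/49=0.55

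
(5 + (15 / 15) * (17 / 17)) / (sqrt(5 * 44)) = 3 * sqrt(55) / 55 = 0.40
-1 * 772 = -772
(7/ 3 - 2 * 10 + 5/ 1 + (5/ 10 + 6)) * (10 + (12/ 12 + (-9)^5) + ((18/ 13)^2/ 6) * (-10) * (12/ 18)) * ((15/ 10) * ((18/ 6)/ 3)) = 184588967/ 338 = 546121.20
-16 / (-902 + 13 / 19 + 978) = -0.21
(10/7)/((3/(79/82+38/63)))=40465/54243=0.75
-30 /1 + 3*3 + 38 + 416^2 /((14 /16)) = 1384567 /7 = 197795.29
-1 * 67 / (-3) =67 / 3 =22.33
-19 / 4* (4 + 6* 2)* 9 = -684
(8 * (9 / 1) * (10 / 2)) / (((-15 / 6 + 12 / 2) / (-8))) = -5760 / 7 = -822.86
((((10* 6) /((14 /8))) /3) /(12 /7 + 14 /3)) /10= 12 /67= 0.18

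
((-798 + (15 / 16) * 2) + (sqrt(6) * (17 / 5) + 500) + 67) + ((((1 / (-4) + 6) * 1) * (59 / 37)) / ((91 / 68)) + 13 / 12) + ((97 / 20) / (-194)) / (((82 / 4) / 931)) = -3682964737 / 16565640 + 17 * sqrt(6) / 5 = -214.00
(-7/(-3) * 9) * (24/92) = 126/23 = 5.48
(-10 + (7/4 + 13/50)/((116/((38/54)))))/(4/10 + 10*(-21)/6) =1042727/3612240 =0.29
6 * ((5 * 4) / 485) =24 / 97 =0.25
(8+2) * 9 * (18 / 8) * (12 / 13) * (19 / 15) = 3078 / 13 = 236.77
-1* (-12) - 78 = -66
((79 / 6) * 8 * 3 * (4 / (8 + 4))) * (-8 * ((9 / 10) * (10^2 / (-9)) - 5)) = 12640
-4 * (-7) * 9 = 252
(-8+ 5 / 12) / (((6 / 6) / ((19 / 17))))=-8.48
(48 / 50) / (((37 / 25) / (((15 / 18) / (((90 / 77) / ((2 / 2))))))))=154 / 333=0.46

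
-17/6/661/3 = -17/11898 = -0.00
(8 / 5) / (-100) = -2 / 125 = -0.02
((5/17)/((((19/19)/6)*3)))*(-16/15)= -32/51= -0.63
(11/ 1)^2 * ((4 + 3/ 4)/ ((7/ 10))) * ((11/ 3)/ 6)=126445/ 252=501.77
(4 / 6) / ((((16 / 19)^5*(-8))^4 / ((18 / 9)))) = 37589973457545958193355601 / 3713820117856140824697372672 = 0.01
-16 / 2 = -8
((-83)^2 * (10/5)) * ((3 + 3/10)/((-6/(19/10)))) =-14398.01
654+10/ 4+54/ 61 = 80201/ 122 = 657.39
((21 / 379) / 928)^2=441 / 123701330944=0.00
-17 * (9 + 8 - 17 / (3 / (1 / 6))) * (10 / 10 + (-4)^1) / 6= 4913 / 36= 136.47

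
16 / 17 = 0.94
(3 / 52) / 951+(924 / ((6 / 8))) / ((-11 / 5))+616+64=1978081 / 16484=120.00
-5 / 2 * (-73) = 365 / 2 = 182.50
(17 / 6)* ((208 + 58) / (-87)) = -2261 / 261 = -8.66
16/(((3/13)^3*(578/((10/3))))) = 7.51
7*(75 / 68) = 7.72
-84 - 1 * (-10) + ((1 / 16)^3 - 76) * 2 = -462847 / 2048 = -226.00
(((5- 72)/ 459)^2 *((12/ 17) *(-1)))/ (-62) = 8978/ 37009629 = 0.00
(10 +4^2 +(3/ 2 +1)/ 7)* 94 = 17343/ 7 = 2477.57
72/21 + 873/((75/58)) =678.55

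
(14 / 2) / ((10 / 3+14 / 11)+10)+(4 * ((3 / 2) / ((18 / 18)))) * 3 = 8907 / 482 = 18.48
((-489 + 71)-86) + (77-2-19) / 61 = -30688 / 61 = -503.08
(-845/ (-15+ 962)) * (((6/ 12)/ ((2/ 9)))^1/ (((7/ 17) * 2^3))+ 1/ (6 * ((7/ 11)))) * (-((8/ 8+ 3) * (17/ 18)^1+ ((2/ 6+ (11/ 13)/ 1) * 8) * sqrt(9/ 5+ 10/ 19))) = 9121775/ 2863728+ 189865 * sqrt(20995)/ 2267118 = 15.32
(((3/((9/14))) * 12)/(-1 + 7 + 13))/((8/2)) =14/19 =0.74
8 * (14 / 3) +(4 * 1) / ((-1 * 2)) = 106 / 3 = 35.33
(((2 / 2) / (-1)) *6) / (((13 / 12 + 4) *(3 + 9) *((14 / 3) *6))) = -3 / 854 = -0.00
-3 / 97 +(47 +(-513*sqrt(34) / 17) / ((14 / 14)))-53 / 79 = 354783 / 7663-513*sqrt(34) / 17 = -129.66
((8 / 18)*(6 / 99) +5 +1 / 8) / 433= 12241 / 1028808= 0.01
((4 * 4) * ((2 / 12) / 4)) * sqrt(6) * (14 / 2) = 14 * sqrt(6) / 3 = 11.43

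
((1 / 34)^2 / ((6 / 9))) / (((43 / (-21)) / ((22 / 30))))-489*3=-1467.00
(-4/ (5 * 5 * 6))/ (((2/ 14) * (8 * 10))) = -7/ 3000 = -0.00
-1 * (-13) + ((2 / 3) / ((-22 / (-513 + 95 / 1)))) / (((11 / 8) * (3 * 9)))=11887 / 891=13.34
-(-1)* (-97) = -97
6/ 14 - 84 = -585/ 7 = -83.57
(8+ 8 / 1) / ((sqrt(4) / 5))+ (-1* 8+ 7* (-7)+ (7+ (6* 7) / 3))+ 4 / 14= 30 / 7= 4.29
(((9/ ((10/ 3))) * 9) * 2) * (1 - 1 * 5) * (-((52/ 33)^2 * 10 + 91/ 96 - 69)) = -40667373/ 4840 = -8402.35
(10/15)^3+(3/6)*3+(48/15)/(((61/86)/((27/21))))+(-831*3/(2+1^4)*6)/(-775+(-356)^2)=36581904217/4840681230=7.56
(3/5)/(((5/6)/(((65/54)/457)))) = 13/6855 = 0.00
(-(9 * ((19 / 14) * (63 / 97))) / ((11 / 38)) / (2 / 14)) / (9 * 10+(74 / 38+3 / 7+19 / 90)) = -2450103390 / 1182520889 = -2.07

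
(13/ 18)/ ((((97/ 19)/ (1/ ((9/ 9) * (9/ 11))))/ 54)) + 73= 23960/ 291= 82.34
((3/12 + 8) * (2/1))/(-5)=-33/10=-3.30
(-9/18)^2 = 1/4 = 0.25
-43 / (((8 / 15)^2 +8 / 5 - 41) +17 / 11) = 106425 / 92986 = 1.14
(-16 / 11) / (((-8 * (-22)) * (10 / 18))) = -9 / 605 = -0.01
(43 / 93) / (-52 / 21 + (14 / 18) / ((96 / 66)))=-14448 / 60667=-0.24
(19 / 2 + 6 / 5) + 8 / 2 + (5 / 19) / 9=14.73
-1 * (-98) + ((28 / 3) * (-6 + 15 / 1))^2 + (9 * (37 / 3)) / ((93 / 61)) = 224031 / 31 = 7226.81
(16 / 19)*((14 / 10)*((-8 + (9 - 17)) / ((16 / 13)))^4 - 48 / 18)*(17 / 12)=40782388 / 855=47698.70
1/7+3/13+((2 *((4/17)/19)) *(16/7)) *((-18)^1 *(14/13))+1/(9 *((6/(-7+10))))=-353539/529074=-0.67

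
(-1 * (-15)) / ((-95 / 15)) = -45 / 19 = -2.37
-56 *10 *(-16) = 8960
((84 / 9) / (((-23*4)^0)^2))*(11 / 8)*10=385 / 3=128.33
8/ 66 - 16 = -524/ 33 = -15.88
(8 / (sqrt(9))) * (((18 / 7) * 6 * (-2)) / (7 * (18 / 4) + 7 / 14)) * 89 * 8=-12816 / 7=-1830.86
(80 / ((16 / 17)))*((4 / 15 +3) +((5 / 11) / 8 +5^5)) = 70199579 / 264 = 265907.50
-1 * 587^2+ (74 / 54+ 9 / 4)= -37213061 / 108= -344565.38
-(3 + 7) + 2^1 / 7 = -9.71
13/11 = 1.18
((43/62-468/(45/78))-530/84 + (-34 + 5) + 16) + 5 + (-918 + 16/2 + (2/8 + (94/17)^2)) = -6411745441/3762780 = -1703.99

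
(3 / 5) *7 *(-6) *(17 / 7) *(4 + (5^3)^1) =-39474 / 5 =-7894.80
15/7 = 2.14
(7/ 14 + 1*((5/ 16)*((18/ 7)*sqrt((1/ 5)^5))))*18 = 81*sqrt(5)/ 700 + 9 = 9.26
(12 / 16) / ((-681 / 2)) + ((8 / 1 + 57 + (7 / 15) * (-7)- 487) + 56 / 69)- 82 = -79326403 / 156630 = -506.46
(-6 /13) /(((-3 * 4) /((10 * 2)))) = 0.77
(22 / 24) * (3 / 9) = 11 / 36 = 0.31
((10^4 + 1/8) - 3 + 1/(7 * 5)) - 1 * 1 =2798923/280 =9996.15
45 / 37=1.22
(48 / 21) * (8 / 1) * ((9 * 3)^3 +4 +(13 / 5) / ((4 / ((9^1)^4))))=15329056 / 35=437973.03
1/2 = 0.50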